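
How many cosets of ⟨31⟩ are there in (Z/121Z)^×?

2

The order of 31 must divide φ(121) = φ(11^2) = 11·(11−1) = 110 = 2 · 5 · 11.
Divisors of 110: 1, 2, 5, 10, 11, 22, 55, 110.
Check 31^d mod 121 for each divisor in increasing order:
31^1 ≡ 31
31^2 ≡ 114
31^5 ≡ 67
31^10 ≡ 12
31^11 ≡ 9
31^22 ≡ 81
31^55 ≡ 1
The order of 31 is 55, so the subgroup it generates has 55 elements.
[(Z/121Z)^× : ⟨31⟩] = 110/55 = 2.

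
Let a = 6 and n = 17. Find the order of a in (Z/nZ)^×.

16

ord(6) | φ(17) = 17 − 1 = 16 = 2^4.
Divisors of 16: 1, 2, 4, 8, 16.
Evaluate successive powers at the divisors of 16:
6^1 ≡ 6 (mod 17)
6^2 ≡ 2 (mod 17)
6^4 ≡ 4 (mod 17)
6^8 ≡ 16 (mod 17)
6^16 ≡ 1 (mod 17) ✓
Hence ord(6) = 16.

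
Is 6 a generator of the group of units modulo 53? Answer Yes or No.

No

φ(53) = 53 − 1 = 52 = 2^2 · 13.
An element g generates (Z/53Z)^× iff g^(52/q) ≢ 1 (mod 53) for each prime q ∈ {2, 13}.
6^26 ≡ 1 (mod 53)  [q = 2: ≡ 1 ✗]
6^4 ≡ 24 (mod 53)  [q = 13: ≢ 1 ✓]
The check at q = 2 fails, so 6 generates a proper subgroup.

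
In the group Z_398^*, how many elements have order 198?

60

φ(398) = φ(2)·φ(199) = 1·198 = 198 = 2 · 3^2 · 11.
In a cyclic group of order 198, there are φ(d) elements of order d for each divisor d of 198, and zero for non-divisors.
198 = 2 · 3^2 · 11 divides 198, and φ(198) = 60.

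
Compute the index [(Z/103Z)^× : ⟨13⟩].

6

ord(13) | φ(103) = 103 − 1 = 102 = 2 · 3 · 17.
Divisors of 102: 1, 2, 3, 6, 17, 34, 51, 102.
Check 13^d mod 103 for each divisor in increasing order:
13^1 ≡ 13 (mod 103)
13^2 ≡ 66 (mod 103)
13^3 ≡ 34 (mod 103)
13^6 ≡ 23 (mod 103)
13^17 ≡ 1 (mod 103) ✓
Thus |⟨13⟩| = ord(13) = 17.
[(Z/103Z)^× : ⟨13⟩] = 102/17 = 6.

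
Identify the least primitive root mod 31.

φ(31) = 31 − 1 = 30 = 2 · 3 · 5.
g is a primitive root iff g^(30/q) ≢ 1 (mod 31) for each prime q ∈ {2, 3, 5}.
g = 2: 2^15 ≡ 1 — hits 1, so not a primitive root.
g = 3: 3^15 ≡ 30; 3^10 ≡ 25; 3^6 ≡ 16 — none is 1, so 3 is a primitive root.
The smallest primitive root modulo 31 is 3.

3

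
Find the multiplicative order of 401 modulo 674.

ord(401) | φ(674) = φ(2)·φ(337) = 1·336 = 336 = 2^4 · 3 · 7.
Divisors of 336: 1, 2, 3, 4, 6, 7, 8, 12, 14, 16, 21, 24, 28, 42, 48, 56, 84, 112, 168, 336.
Evaluate successive powers at the divisors of 336:
401^1 ≡ 401
401^2 ≡ 389
401^3 ≡ 295
401^4 ≡ 345
401^6 ≡ 79
401^7 ≡ 1
Hence ord(401) = 7.

7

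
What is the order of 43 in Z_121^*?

22

The order of 43 must divide φ(121) = φ(11^2) = 11·(11−1) = 110 = 2 · 5 · 11.
Divisors of 110: 1, 2, 5, 10, 11, 22, 55, 110.
Test each divisor d:
43^1 ≡ 43 (mod 121)
43^2 ≡ 34 (mod 121)
43^5 ≡ 98 (mod 121)
43^10 ≡ 45 (mod 121)
43^11 ≡ 120 (mod 121)
43^22 ≡ 1 (mod 121) ✓
The smallest such exponent is 22, so the order of 43 is 22.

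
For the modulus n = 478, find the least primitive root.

φ(478) = φ(2)·φ(239) = 1·238 = 238 = 2 · 7 · 17.
g is a primitive root iff g^(238/q) ≢ 1 (mod 478) for each prime q ∈ {2, 7, 17}.
g = 2: gcd(2, 478) = 2 > 1, not a unit — skip.
g = 3: 3^119 ≡ 1 — hits 1, so not a primitive root.
g = 4: gcd(4, 478) = 2 > 1, not a unit — skip.
g = 5: 5^119 ≡ 1 — hits 1, so not a primitive root.
g = 6: gcd(6, 478) = 2 > 1, not a unit — skip.
g = 7: 7^119 ≡ 477; 7^34 ≡ 263; 7^14 ≡ 211 — none is 1, so 7 is a primitive root.
The smallest primitive root modulo 478 is 7.

7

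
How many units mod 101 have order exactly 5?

4

φ(101) = 101 − 1 = 100 = 2^2 · 5^2.
(Z/101Z)^× is cyclic (|G| = 100); a cyclic group of order m has exactly φ(d) elements of each order d | m, and none otherwise.
5 | 100, and φ(5) = 5 − 1 = 4.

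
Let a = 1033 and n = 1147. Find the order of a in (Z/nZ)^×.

45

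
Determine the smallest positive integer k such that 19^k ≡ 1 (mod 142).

Since 19 ∈ (Z/142Z)^×, its order divides φ(142) = φ(2)·φ(71) = 1·70 = 70 = 2 · 5 · 7.
Divisors of 70: 1, 2, 5, 7, 10, 14, 35, 70.
Test each divisor d:
19^1 ≡ 19 (mod 142)
19^2 ≡ 77 (mod 142)
19^5 ≡ 45 (mod 142)
19^7 ≡ 57 (mod 142)
19^10 ≡ 37 (mod 142)
19^14 ≡ 125 (mod 142)
19^35 ≡ 1 (mod 142) ✓
The smallest such exponent is 35, so the order of 19 is 35.

35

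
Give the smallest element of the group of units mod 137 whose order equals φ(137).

φ(137) = 137 − 1 = 136 = 2^3 · 17.
g is a primitive root iff g^(136/q) ≢ 1 (mod 137) for each prime q ∈ {2, 17}.
g = 2: 2^68 ≡ 1 — hits 1, so not a primitive root.
g = 3: 3^68 ≡ 136; 3^8 ≡ 122 — none is 1, so 3 is a primitive root.
So 3 is the smallest generator of (Z/137Z)^×.

3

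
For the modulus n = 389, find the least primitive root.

φ(389) = 389 − 1 = 388 = 2^2 · 97.
Test candidates g = 2, 3, … against the prime factors q ∈ {2, 97} of φ(389): g is a generator iff g^(388/q) ≢ 1 for every such q.
g = 2: 2^194 ≡ 388; 2^4 ≡ 16 — none is 1, so 2 is a primitive root.
Hence the least primitive root of 389 is 2.

2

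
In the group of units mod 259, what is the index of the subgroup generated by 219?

The order of 219 must divide φ(259) = φ(7·37) = (7−1)·(37−1) = 6·36 = 216 = 2^3 · 3^3.
Divisors of 216: 1, 2, 3, 4, 6, 8, 9, 12, 18, 24, 27, 36, 54, 72, 108, 216.
Evaluate successive powers at the divisors of 216:
219^1 ≡ 219
219^2 ≡ 46
219^3 ≡ 232
219^4 ≡ 44
219^6 ≡ 211
219^8 ≡ 123
219^9 ≡ 1
Thus |⟨219⟩| = ord(219) = 9.
Index = |(Z/259Z)^×| / |⟨219⟩| = 216 / 9 = 24.

24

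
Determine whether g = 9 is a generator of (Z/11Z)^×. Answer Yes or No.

No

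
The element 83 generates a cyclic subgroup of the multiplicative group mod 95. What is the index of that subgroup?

6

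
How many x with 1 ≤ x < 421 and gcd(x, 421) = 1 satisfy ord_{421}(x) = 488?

0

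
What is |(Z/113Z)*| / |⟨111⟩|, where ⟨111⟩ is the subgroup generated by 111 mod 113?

By Lagrange's theorem, ord_113(111) divides φ(113) = 113 − 1 = 112 = 2^4 · 7.
Divisors of 112: 1, 2, 4, 7, 8, 14, 16, 28, 56, 112.
Evaluate successive powers at the divisors of 112:
111^1 ≡ 111 (mod 113)
111^2 ≡ 4 (mod 113)
111^4 ≡ 16 (mod 113)
111^7 ≡ 98 (mod 113)
111^8 ≡ 30 (mod 113)
111^14 ≡ 112 (mod 113)
111^16 ≡ 109 (mod 113)
111^28 ≡ 1 (mod 113) ✓
The order of 111 is 28, so the subgroup it generates has 28 elements.
The index is φ(113) / ord(111) = 112 / 28 = 4.

4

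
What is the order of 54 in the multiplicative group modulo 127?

42

Since 54 ∈ (Z/127Z)^×, its order divides φ(127) = 127 − 1 = 126 = 2 · 3^2 · 7.
Divisors of 126: 1, 2, 3, 6, 7, 9, 14, 18, 21, 42, 63, 126.
Compute 54^d (mod 127) for the divisors d until we hit 1:
54^1 ≡ 54 (mod 127)
54^2 ≡ 122 (mod 127)
54^3 ≡ 111 (mod 127)
54^6 ≡ 2 (mod 127)
54^7 ≡ 108 (mod 127)
54^9 ≡ 95 (mod 127)
54^14 ≡ 107 (mod 127)
54^18 ≡ 8 (mod 127)
54^21 ≡ 126 (mod 127)
54^42 ≡ 1 (mod 127) ✓
So ord_127(54) = 42.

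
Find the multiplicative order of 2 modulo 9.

The order of 2 must divide φ(9) = φ(3^2) = 3·(3−1) = 6 = 2 · 3.
Divisors of 6: 1, 2, 3, 6.
Compute 2^d (mod 9) for the divisors d until we hit 1:
2^1 ≡ 2 (mod 9)
2^2 ≡ 4 (mod 9)
2^3 ≡ 8 (mod 9)
2^6 ≡ 1 (mod 9) ✓
Hence ord(2) = 6.

6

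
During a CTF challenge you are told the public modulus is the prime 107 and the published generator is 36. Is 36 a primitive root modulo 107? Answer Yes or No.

No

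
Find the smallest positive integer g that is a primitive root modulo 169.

φ(169) = φ(13^2) = 13·(13−1) = 156 = 2^2 · 3 · 13.
Test candidates g = 2, 3, … against the prime factors q ∈ {2, 3, 13} of φ(169): g is a generator iff g^(156/q) ≢ 1 for every such q.
g = 2: 2^78 ≡ 168; 2^52 ≡ 146; 2^12 ≡ 40 — none is 1, so 2 is a primitive root.
So 2 is the smallest generator of (Z/169Z)^×.

2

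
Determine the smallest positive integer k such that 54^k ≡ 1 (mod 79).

78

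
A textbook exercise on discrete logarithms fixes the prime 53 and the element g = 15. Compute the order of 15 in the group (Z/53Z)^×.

13

ord(15) | φ(53) = 53 − 1 = 52 = 2^2 · 13.
Divisors of 52: 1, 2, 4, 13, 26, 52.
Test each divisor d:
15^1 ≡ 15 (mod 53)
15^2 ≡ 13 (mod 53)
15^4 ≡ 10 (mod 53)
15^13 ≡ 1 (mod 53) ✓
So ord_53(15) = 13.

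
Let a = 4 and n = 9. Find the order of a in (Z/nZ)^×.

3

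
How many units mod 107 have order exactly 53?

52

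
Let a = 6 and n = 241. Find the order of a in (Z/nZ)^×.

20

ord(6) | φ(241) = 241 − 1 = 240 = 2^4 · 3 · 5.
Divisors of 240: 1, 2, 3, 4, 5, 6, 8, 10, 12, 15, 16, 20, 24, 30, 40, 48, 60, 80, 120, 240.
Test each divisor d:
6^1 ≡ 6 (mod 241)
6^2 ≡ 36 (mod 241)
6^3 ≡ 216 (mod 241)
6^4 ≡ 91 (mod 241)
6^5 ≡ 64 (mod 241)
6^6 ≡ 143 (mod 241)
6^8 ≡ 87 (mod 241)
6^10 ≡ 240 (mod 241)
6^12 ≡ 205 (mod 241)
6^15 ≡ 177 (mod 241)
6^16 ≡ 98 (mod 241)
6^20 ≡ 1 (mod 241) ✓
Therefore the multiplicative order of 6 modulo 241 is 20.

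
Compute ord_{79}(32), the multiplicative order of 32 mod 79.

39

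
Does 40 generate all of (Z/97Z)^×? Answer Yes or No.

Yes

φ(97) = 97 − 1 = 96 = 2^5 · 3.
40 is a primitive root mod 97 iff 40^(φ(97)/q) ≢ 1 for every prime q | φ(97), i.e. q ∈ {2, 3}.
40^48 ≡ 96 (mod 97)  [q = 2: ≢ 1 ✓]
40^32 ≡ 35 (mod 97)  [q = 3: ≢ 1 ✓]
All checks pass, so 40 has order 96 and is a primitive root modulo 97.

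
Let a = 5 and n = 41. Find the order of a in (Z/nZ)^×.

20

ord(5) | φ(41) = 41 − 1 = 40 = 2^3 · 5.
Divisors of 40: 1, 2, 4, 5, 8, 10, 20, 40.
Check 5^d mod 41 for each divisor in increasing order:
5^1 ≡ 5 (mod 41)
5^2 ≡ 25 (mod 41)
5^4 ≡ 10 (mod 41)
5^5 ≡ 9 (mod 41)
5^8 ≡ 18 (mod 41)
5^10 ≡ 40 (mod 41)
5^20 ≡ 1 (mod 41) ✓
Therefore the multiplicative order of 5 modulo 41 is 20.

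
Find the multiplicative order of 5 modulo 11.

5

ord(5) | φ(11) = 11 − 1 = 10 = 2 · 5.
Divisors of 10: 1, 2, 5, 10.
Evaluate successive powers at the divisors of 10:
5^1 ≡ 5 (mod 11)
5^2 ≡ 3 (mod 11)
5^5 ≡ 1 (mod 11) ✓
So ord_11(5) = 5.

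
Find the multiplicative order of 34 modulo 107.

By Lagrange's theorem, ord_107(34) divides φ(107) = 107 − 1 = 106 = 2 · 53.
Divisors of 106: 1, 2, 53, 106.
Evaluate successive powers at the divisors of 106:
34^1 ≡ 34
34^2 ≡ 86
34^53 ≡ 1
The smallest such exponent is 53, so the order of 34 is 53.

53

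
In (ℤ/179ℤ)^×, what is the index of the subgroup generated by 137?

The order of 137 must divide φ(179) = 179 − 1 = 178 = 2 · 89.
Divisors of 178: 1, 2, 89, 178.
Check 137^d mod 179 for each divisor in increasing order:
137^1 ≡ 137 (mod 179)
137^2 ≡ 153 (mod 179)
137^89 ≡ 178 (mod 179)
137^178 ≡ 1 (mod 179) ✓
So ord_179(137) = 178, hence |⟨137⟩| = 178.
[(Z/179Z)^× : ⟨137⟩] = 178/178 = 1.

1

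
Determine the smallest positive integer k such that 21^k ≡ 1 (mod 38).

18

By Lagrange's theorem, ord_38(21) divides φ(38) = φ(2)·φ(19) = 1·18 = 18 = 2 · 3^2.
Divisors of 18: 1, 2, 3, 6, 9, 18.
Evaluate successive powers at the divisors of 18:
21^1 ≡ 21 (mod 38)
21^2 ≡ 23 (mod 38)
21^3 ≡ 27 (mod 38)
21^6 ≡ 7 (mod 38)
21^9 ≡ 37 (mod 38)
21^18 ≡ 1 (mod 38) ✓
So ord_38(21) = 18.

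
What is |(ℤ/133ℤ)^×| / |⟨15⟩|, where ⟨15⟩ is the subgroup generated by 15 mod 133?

6

By Lagrange's theorem, ord_133(15) divides φ(133) = φ(7·19) = (7−1)·(19−1) = 6·18 = 108 = 2^2 · 3^3.
Divisors of 108: 1, 2, 3, 4, 6, 9, 12, 18, 27, 36, 54, 108.
Check 15^d mod 133 for each divisor in increasing order:
15^1 ≡ 15 (mod 133)
15^2 ≡ 92 (mod 133)
15^3 ≡ 50 (mod 133)
15^4 ≡ 85 (mod 133)
15^6 ≡ 106 (mod 133)
15^9 ≡ 113 (mod 133)
15^12 ≡ 64 (mod 133)
15^18 ≡ 1 (mod 133) ✓
So ord_133(15) = 18, hence |⟨15⟩| = 18.
The index is φ(133) / ord(15) = 108 / 18 = 6.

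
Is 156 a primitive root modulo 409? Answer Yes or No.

φ(409) = 409 − 1 = 408 = 2^3 · 3 · 17.
Test 156^(408/q) mod 409 for each prime factor q of 408:
156^204 ≡ 408 (mod 409)  [q = 2: ≢ 1 ✓]
156^136 ≡ 355 (mod 409)  [q = 3: ≢ 1 ✓]
156^24 ≡ 341 (mod 409)  [q = 17: ≢ 1 ✓]
All checks pass, so 156 has order 408 and is a primitive root modulo 409.

Yes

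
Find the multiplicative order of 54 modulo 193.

The order of 54 must divide φ(193) = 193 − 1 = 192 = 2^6 · 3.
Divisors of 192: 1, 2, 3, 4, 6, 8, 12, 16, 24, 32, 48, 64, 96, 192.
Evaluate successive powers at the divisors of 192:
54^1 ≡ 54 (mod 193)
54^2 ≡ 21 (mod 193)
54^3 ≡ 169 (mod 193)
54^4 ≡ 55 (mod 193)
54^6 ≡ 190 (mod 193)
54^8 ≡ 130 (mod 193)
54^12 ≡ 9 (mod 193)
54^16 ≡ 109 (mod 193)
54^24 ≡ 81 (mod 193)
54^32 ≡ 108 (mod 193)
54^48 ≡ 192 (mod 193)
54^64 ≡ 84 (mod 193)
54^96 ≡ 1 (mod 193) ✓
The smallest such exponent is 96, so the order of 54 is 96.

96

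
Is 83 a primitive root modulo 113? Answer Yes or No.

No

φ(113) = 113 − 1 = 112 = 2^4 · 7.
83 is a primitive root mod 113 iff 83^(φ(113)/q) ≢ 1 for every prime q | φ(113), i.e. q ∈ {2, 7}.
83^56 ≡ 1 (mod 113)  [q = 2: ≡ 1 ✗]
83^16 ≡ 109 (mod 113)  [q = 7: ≢ 1 ✓]
The check at q = 2 fails, so 83 generates a proper subgroup.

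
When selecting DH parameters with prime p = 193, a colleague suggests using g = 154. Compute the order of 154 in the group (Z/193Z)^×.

ord(154) | φ(193) = 193 − 1 = 192 = 2^6 · 3.
Divisors of 192: 1, 2, 3, 4, 6, 8, 12, 16, 24, 32, 48, 64, 96, 192.
Check 154^d mod 193 for each divisor in increasing order:
154^1 ≡ 154
154^2 ≡ 170
154^3 ≡ 125
154^4 ≡ 143
154^6 ≡ 185
154^8 ≡ 184
154^12 ≡ 64
154^16 ≡ 81
154^24 ≡ 43
154^32 ≡ 192
154^48 ≡ 112
154^64 ≡ 1
The smallest such exponent is 64, so the order of 154 is 64.

64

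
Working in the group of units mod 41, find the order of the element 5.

20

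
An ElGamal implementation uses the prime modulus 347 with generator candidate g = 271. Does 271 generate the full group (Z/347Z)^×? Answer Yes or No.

φ(347) = 347 − 1 = 346 = 2 · 173.
Test 271^(346/q) mod 347 for each prime factor q of 346:
271^173 ≡ 1 (mod 347)  [q = 2: ≡ 1 ✗]
271^2 ≡ 224 (mod 347)  [q = 173: ≢ 1 ✓]
The check at q = 2 fails, so 271 generates a proper subgroup.

No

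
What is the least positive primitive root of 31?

3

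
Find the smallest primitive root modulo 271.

φ(271) = 271 − 1 = 270 = 2 · 3^3 · 5.
g is a primitive root iff g^(270/q) ≢ 1 (mod 271) for each prime q ∈ {2, 3, 5}.
g = 2: 2^135 ≡ 1 — hits 1, so not a primitive root.
g = 3: 3^135 ≡ 270; 3^90 ≡ 1 — hits 1, so not a primitive root.
g = 4: 4^135 ≡ 1 — hits 1, so not a primitive root.
g = 5: 5^135 ≡ 1 — hits 1, so not a primitive root.
g = 6: 6^135 ≡ 270; 6^90 ≡ 242; 6^54 ≡ 10 — none is 1, so 6 is a primitive root.
So 6 is the smallest generator of (Z/271Z)^×.

6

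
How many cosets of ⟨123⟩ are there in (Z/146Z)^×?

2

The order of 123 must divide φ(146) = φ(2)·φ(73) = 1·72 = 72 = 2^3 · 3^2.
Divisors of 72: 1, 2, 3, 4, 6, 8, 9, 12, 18, 24, 36, 72.
Test each divisor d:
123^1 ≡ 123 (mod 146)
123^2 ≡ 91 (mod 146)
123^3 ≡ 97 (mod 146)
123^4 ≡ 105 (mod 146)
123^6 ≡ 65 (mod 146)
123^8 ≡ 75 (mod 146)
123^9 ≡ 27 (mod 146)
123^12 ≡ 137 (mod 146)
123^18 ≡ 145 (mod 146)
123^24 ≡ 81 (mod 146)
123^36 ≡ 1 (mod 146) ✓
Thus |⟨123⟩| = ord(123) = 36.
Index = |(Z/146Z)^×| / |⟨123⟩| = 72 / 36 = 2.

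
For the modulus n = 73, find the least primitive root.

5

φ(73) = 73 − 1 = 72 = 2^3 · 3^2.
Test candidates g = 2, 3, … against the prime factors q ∈ {2, 3} of φ(73): g is a generator iff g^(72/q) ≢ 1 for every such q.
g = 2: 2^36 ≡ 1 — hits 1, so not a primitive root.
g = 3: 3^36 ≡ 1 — hits 1, so not a primitive root.
g = 4: 4^36 ≡ 1 — hits 1, so not a primitive root.
g = 5: 5^36 ≡ 72; 5^24 ≡ 8 — none is 1, so 5 is a primitive root.
The smallest primitive root modulo 73 is 5.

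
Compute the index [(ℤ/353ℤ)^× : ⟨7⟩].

The order of 7 must divide φ(353) = 353 − 1 = 352 = 2^5 · 11.
Divisors of 352: 1, 2, 4, 8, 11, 16, 22, 32, 44, 88, 176, 352.
Compute 7^d (mod 353) for the divisors d until we hit 1:
7^1 ≡ 7 (mod 353)
7^2 ≡ 49 (mod 353)
7^4 ≡ 283 (mod 353)
7^8 ≡ 311 (mod 353)
7^11 ≡ 67 (mod 353)
7^16 ≡ 352 (mod 353)
7^22 ≡ 253 (mod 353)
7^32 ≡ 1 (mod 353) ✓
So ord_353(7) = 32, hence |⟨7⟩| = 32.
Index = |(Z/353Z)^×| / |⟨7⟩| = 352 / 32 = 11.

11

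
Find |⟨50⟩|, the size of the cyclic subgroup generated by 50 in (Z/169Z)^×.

156

ord(50) | φ(169) = φ(13^2) = 13·(13−1) = 156 = 2^2 · 3 · 13.
Divisors of 156: 1, 2, 3, 4, 6, 12, 13, 26, 39, 52, 78, 156.
Check 50^d mod 169 for each divisor in increasing order:
50^1 ≡ 50
50^2 ≡ 134
50^3 ≡ 109
50^4 ≡ 42
50^6 ≡ 51
50^12 ≡ 66
50^13 ≡ 89
50^26 ≡ 147
50^39 ≡ 70
50^52 ≡ 146
50^78 ≡ 168
50^156 ≡ 1
Therefore the multiplicative order of 50 modulo 169 is 156.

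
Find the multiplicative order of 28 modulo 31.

15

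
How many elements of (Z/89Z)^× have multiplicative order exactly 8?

φ(89) = 89 − 1 = 88 = 2^3 · 11.
(Z/89Z)^× is cyclic (|G| = 88); a cyclic group of order m has exactly φ(d) elements of each order d | m, and none otherwise.
8 = 2^3 divides 88, and φ(8) = 4.

4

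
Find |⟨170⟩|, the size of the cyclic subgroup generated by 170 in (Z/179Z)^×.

Since 170 ∈ (Z/179Z)^×, its order divides φ(179) = 179 − 1 = 178 = 2 · 89.
Divisors of 178: 1, 2, 89, 178.
Check 170^d mod 179 for each divisor in increasing order:
170^1 ≡ 170 (mod 179)
170^2 ≡ 81 (mod 179)
170^89 ≡ 178 (mod 179)
170^178 ≡ 1 (mod 179) ✓
So ord_179(170) = 178.

178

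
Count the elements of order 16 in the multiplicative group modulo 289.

8

φ(289) = φ(17^2) = 17·(17−1) = 272 = 2^4 · 17.
Since (Z/289Z)^× is cyclic of order 272, the number of elements of order d is φ(d) when d | 272 and 0 otherwise.
16 = 2^4 divides 272, and φ(16) = 8.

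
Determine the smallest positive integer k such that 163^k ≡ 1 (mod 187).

80

ord(163) | φ(187) = φ(11·17) = (11−1)·(17−1) = 10·16 = 160 = 2^5 · 5.
Divisors of 160: 1, 2, 4, 5, 8, 10, 16, 20, 32, 40, 80, 160.
Test each divisor d:
163^1 ≡ 163
163^2 ≡ 15
163^4 ≡ 38
163^5 ≡ 23
163^8 ≡ 135
163^10 ≡ 155
163^16 ≡ 86
163^20 ≡ 89
163^32 ≡ 103
163^40 ≡ 67
163^80 ≡ 1
So ord_187(163) = 80.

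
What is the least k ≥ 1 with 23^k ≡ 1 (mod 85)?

16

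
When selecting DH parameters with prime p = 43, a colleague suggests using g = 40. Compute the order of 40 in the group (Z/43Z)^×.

Since 40 ∈ (Z/43Z)^×, its order divides φ(43) = 43 − 1 = 42 = 2 · 3 · 7.
Divisors of 42: 1, 2, 3, 6, 7, 14, 21, 42.
Evaluate successive powers at the divisors of 42:
40^1 ≡ 40
40^2 ≡ 9
40^3 ≡ 16
40^6 ≡ 41
40^7 ≡ 6
40^14 ≡ 36
40^21 ≡ 1
The smallest such exponent is 21, so the order of 40 is 21.

21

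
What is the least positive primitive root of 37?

2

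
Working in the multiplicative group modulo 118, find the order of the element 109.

ord(109) | φ(118) = φ(2)·φ(59) = 1·58 = 58 = 2 · 29.
Divisors of 58: 1, 2, 29, 58.
Check 109^d mod 118 for each divisor in increasing order:
109^1 ≡ 109
109^2 ≡ 81
109^29 ≡ 117
109^58 ≡ 1
Therefore the multiplicative order of 109 modulo 118 is 58.

58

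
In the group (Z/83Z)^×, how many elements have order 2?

1

φ(83) = 83 − 1 = 82 = 2 · 41.
Since (Z/83Z)^× is cyclic of order 82, the number of elements of order d is φ(d) when d | 82 and 0 otherwise.
2 | 82, and φ(2) = 2 − 1 = 1.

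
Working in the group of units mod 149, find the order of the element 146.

148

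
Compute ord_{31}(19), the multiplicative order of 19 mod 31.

15

ord(19) | φ(31) = 31 − 1 = 30 = 2 · 3 · 5.
Divisors of 30: 1, 2, 3, 5, 6, 10, 15, 30.
Check 19^d mod 31 for each divisor in increasing order:
19^1 ≡ 19 (mod 31)
19^2 ≡ 20 (mod 31)
19^3 ≡ 8 (mod 31)
19^5 ≡ 5 (mod 31)
19^6 ≡ 2 (mod 31)
19^10 ≡ 25 (mod 31)
19^15 ≡ 1 (mod 31) ✓
The smallest such exponent is 15, so the order of 19 is 15.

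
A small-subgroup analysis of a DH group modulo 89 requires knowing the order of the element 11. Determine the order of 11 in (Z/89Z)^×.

By Lagrange's theorem, ord_89(11) divides φ(89) = 89 − 1 = 88 = 2^3 · 11.
Divisors of 88: 1, 2, 4, 8, 11, 22, 44, 88.
Evaluate successive powers at the divisors of 88:
11^1 ≡ 11
11^2 ≡ 32
11^4 ≡ 45
11^8 ≡ 67
11^11 ≡ 88
11^22 ≡ 1
Hence ord(11) = 22.

22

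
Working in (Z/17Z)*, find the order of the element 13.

ord(13) | φ(17) = 17 − 1 = 16 = 2^4.
Divisors of 16: 1, 2, 4, 8, 16.
Check 13^d mod 17 for each divisor in increasing order:
13^1 ≡ 13 (mod 17)
13^2 ≡ 16 (mod 17)
13^4 ≡ 1 (mod 17) ✓
So ord_17(13) = 4.

4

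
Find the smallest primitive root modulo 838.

11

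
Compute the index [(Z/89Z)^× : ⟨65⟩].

1

The order of 65 must divide φ(89) = 89 − 1 = 88 = 2^3 · 11.
Divisors of 88: 1, 2, 4, 8, 11, 22, 44, 88.
Test each divisor d:
65^1 ≡ 65
65^2 ≡ 42
65^4 ≡ 73
65^8 ≡ 78
65^11 ≡ 52
65^22 ≡ 34
65^44 ≡ 88
65^88 ≡ 1
Thus |⟨65⟩| = ord(65) = 88.
The index is φ(89) / ord(65) = 88 / 88 = 1.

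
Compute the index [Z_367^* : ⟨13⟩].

2

The order of 13 must divide φ(367) = 367 − 1 = 366 = 2 · 3 · 61.
Divisors of 366: 1, 2, 3, 6, 61, 122, 183, 366.
Evaluate successive powers at the divisors of 366:
13^1 ≡ 13 (mod 367)
13^2 ≡ 169 (mod 367)
13^3 ≡ 362 (mod 367)
13^6 ≡ 25 (mod 367)
13^61 ≡ 83 (mod 367)
13^122 ≡ 283 (mod 367)
13^183 ≡ 1 (mod 367) ✓
So ord_367(13) = 183, hence |⟨13⟩| = 183.
Index = |(Z/367Z)^×| / |⟨13⟩| = 366 / 183 = 2.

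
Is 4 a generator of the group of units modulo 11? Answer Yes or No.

No

φ(11) = 11 − 1 = 10 = 2 · 5.
It suffices to check that the order of 4 is not a proper divisor of 10: compute 4^(10/q) for q ∈ {2, 5}.
4^5 ≡ 1 (mod 11)  [q = 2: ≡ 1 ✗]
4^2 ≡ 5 (mod 11)  [q = 5: ≢ 1 ✓]
4^5 ≡ 1 shows ord(4) | 5, strictly less than φ(11); not a primitive root.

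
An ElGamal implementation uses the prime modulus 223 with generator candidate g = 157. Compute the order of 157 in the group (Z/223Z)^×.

74

ord(157) | φ(223) = 223 − 1 = 222 = 2 · 3 · 37.
Divisors of 222: 1, 2, 3, 6, 37, 74, 111, 222.
Test each divisor d:
157^1 ≡ 157 (mod 223)
157^2 ≡ 119 (mod 223)
157^3 ≡ 174 (mod 223)
157^6 ≡ 171 (mod 223)
157^37 ≡ 222 (mod 223)
157^74 ≡ 1 (mod 223) ✓
So ord_223(157) = 74.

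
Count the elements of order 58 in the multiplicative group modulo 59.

28

φ(59) = 59 − 1 = 58 = 2 · 29.
In a cyclic group of order 58, there are φ(d) elements of order d for each divisor d of 58, and zero for non-divisors.
58 = 2 · 29 divides 58, and φ(58) = 28.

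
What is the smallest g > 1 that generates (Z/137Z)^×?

3

φ(137) = 137 − 1 = 136 = 2^3 · 17.
g is a primitive root iff g^(136/q) ≢ 1 (mod 137) for each prime q ∈ {2, 17}.
g = 2: 2^68 ≡ 1 — hits 1, so not a primitive root.
g = 3: 3^68 ≡ 136; 3^8 ≡ 122 — none is 1, so 3 is a primitive root.
The smallest primitive root modulo 137 is 3.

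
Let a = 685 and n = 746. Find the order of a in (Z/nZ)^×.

372

By Lagrange's theorem, ord_746(685) divides φ(746) = φ(2)·φ(373) = 1·372 = 372 = 2^2 · 3 · 31.
Divisors of 372: 1, 2, 3, 4, 6, 12, 31, 62, 93, 124, 186, 372.
Compute 685^d (mod 746) for the divisors d until we hit 1:
685^1 ≡ 685
685^2 ≡ 737
685^3 ≡ 549
685^4 ≡ 81
685^6 ≡ 17
685^12 ≡ 289
685^31 ≡ 69
685^62 ≡ 285
685^93 ≡ 269
685^124 ≡ 657
685^186 ≡ 745
685^372 ≡ 1
So ord_746(685) = 372.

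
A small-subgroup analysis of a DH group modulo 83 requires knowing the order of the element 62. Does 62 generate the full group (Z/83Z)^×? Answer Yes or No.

φ(83) = 83 − 1 = 82 = 2 · 41.
Test 62^(82/q) mod 83 for each prime factor q of 82:
62^41 ≡ 82 (mod 83)  [q = 2: ≢ 1 ✓]
62^2 ≡ 26 (mod 83)  [q = 41: ≢ 1 ✓]
All checks pass, so 62 has order 82 and is a primitive root modulo 83.

Yes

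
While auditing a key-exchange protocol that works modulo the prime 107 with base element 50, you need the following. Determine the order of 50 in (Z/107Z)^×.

106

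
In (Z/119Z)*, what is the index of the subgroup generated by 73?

ord(73) | φ(119) = φ(7·17) = (7−1)·(17−1) = 6·16 = 96 = 2^5 · 3.
Divisors of 96: 1, 2, 3, 4, 6, 8, 12, 16, 24, 32, 48, 96.
Test each divisor d:
73^1 ≡ 73 (mod 119)
73^2 ≡ 93 (mod 119)
73^3 ≡ 6 (mod 119)
73^4 ≡ 81 (mod 119)
73^6 ≡ 36 (mod 119)
73^8 ≡ 16 (mod 119)
73^12 ≡ 106 (mod 119)
73^16 ≡ 18 (mod 119)
73^24 ≡ 50 (mod 119)
73^32 ≡ 86 (mod 119)
73^48 ≡ 1 (mod 119) ✓
Thus |⟨73⟩| = ord(73) = 48.
The index is φ(119) / ord(73) = 96 / 48 = 2.

2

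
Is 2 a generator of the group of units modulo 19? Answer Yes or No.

φ(19) = 19 − 1 = 18 = 2 · 3^2.
It suffices to check that the order of 2 is not a proper divisor of 18: compute 2^(18/q) for q ∈ {2, 3}.
2^9 ≡ 18 (mod 19)  [q = 2: ≢ 1 ✓]
2^6 ≡ 7 (mod 19)  [q = 3: ≢ 1 ✓]
Every test exponent gives a nontrivial residue, hence 2 generates the full group.

Yes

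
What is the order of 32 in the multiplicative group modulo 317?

316

The order of 32 must divide φ(317) = 317 − 1 = 316 = 2^2 · 79.
Divisors of 316: 1, 2, 4, 79, 158, 316.
Compute 32^d (mod 317) for the divisors d until we hit 1:
32^1 ≡ 32
32^2 ≡ 73
32^4 ≡ 257
32^79 ≡ 203
32^158 ≡ 316
32^316 ≡ 1
Hence ord(32) = 316.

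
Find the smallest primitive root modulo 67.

φ(67) = 67 − 1 = 66 = 2 · 3 · 11.
Test candidates g = 2, 3, … against the prime factors q ∈ {2, 3, 11} of φ(67): g is a generator iff g^(66/q) ≢ 1 for every such q.
g = 2: 2^33 ≡ 66; 2^22 ≡ 37; 2^6 ≡ 64 — none is 1, so 2 is a primitive root.
So 2 is the smallest generator of (Z/67Z)^×.

2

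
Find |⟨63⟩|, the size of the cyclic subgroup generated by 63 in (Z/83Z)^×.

By Lagrange's theorem, ord_83(63) divides φ(83) = 83 − 1 = 82 = 2 · 41.
Divisors of 82: 1, 2, 41, 82.
Check 63^d mod 83 for each divisor in increasing order:
63^1 ≡ 63
63^2 ≡ 68
63^41 ≡ 1
The smallest such exponent is 41, so the order of 63 is 41.

41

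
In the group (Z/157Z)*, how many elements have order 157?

0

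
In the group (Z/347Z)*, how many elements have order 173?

172

φ(347) = 347 − 1 = 346 = 2 · 173.
In a cyclic group of order 346, there are φ(d) elements of order d for each divisor d of 346, and zero for non-divisors.
173 | 346, and φ(173) = 173 − 1 = 172.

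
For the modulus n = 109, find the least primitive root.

6

φ(109) = 109 − 1 = 108 = 2^2 · 3^3.
Test candidates g = 2, 3, … against the prime factors q ∈ {2, 3} of φ(109): g is a generator iff g^(108/q) ≢ 1 for every such q.
g = 2: 2^54 ≡ 108; 2^36 ≡ 1 — hits 1, so not a primitive root.
g = 3: 3^54 ≡ 1 — hits 1, so not a primitive root.
g = 4: 4^54 ≡ 1 — hits 1, so not a primitive root.
g = 5: 5^54 ≡ 1 — hits 1, so not a primitive root.
g = 6: 6^54 ≡ 108; 6^36 ≡ 63 — none is 1, so 6 is a primitive root.
Hence the least primitive root of 109 is 6.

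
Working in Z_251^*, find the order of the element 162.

250

By Lagrange's theorem, ord_251(162) divides φ(251) = 251 − 1 = 250 = 2 · 5^3.
Divisors of 250: 1, 2, 5, 10, 25, 50, 125, 250.
Compute 162^d (mod 251) for the divisors d until we hit 1:
162^1 ≡ 162 (mod 251)
162^2 ≡ 140 (mod 251)
162^5 ≡ 50 (mod 251)
162^10 ≡ 241 (mod 251)
162^25 ≡ 231 (mod 251)
162^50 ≡ 149 (mod 251)
162^125 ≡ 250 (mod 251)
162^250 ≡ 1 (mod 251) ✓
So ord_251(162) = 250.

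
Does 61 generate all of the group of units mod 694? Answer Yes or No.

No

φ(694) = φ(2)·φ(347) = 1·346 = 346 = 2 · 173.
61 is a primitive root mod 694 iff 61^(φ(694)/q) ≢ 1 for every prime q | φ(694), i.e. q ∈ {2, 173}.
61^173 ≡ 1 (mod 694)  [q = 2: ≡ 1 ✗]
61^2 ≡ 251 (mod 694)  [q = 173: ≢ 1 ✓]
The check at q = 2 fails, so 61 generates a proper subgroup.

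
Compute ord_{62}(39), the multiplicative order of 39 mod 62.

The order of 39 must divide φ(62) = φ(2)·φ(31) = 1·30 = 30 = 2 · 3 · 5.
Divisors of 30: 1, 2, 3, 5, 6, 10, 15, 30.
Check 39^d mod 62 for each divisor in increasing order:
39^1 ≡ 39 (mod 62)
39^2 ≡ 33 (mod 62)
39^3 ≡ 47 (mod 62)
39^5 ≡ 1 (mod 62) ✓
The smallest such exponent is 5, so the order of 39 is 5.

5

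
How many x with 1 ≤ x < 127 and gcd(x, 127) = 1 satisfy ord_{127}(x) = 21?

12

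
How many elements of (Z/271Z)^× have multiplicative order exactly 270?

φ(271) = 271 − 1 = 270 = 2 · 3^3 · 5.
In a cyclic group of order 270, there are φ(d) elements of order d for each divisor d of 270, and zero for non-divisors.
270 = 2 · 3^3 · 5 divides 270, and φ(270) = 72.

72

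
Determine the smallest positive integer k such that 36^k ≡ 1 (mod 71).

35

Since 36 ∈ (Z/71Z)^×, its order divides φ(71) = 71 − 1 = 70 = 2 · 5 · 7.
Divisors of 70: 1, 2, 5, 7, 10, 14, 35, 70.
Evaluate successive powers at the divisors of 70:
36^1 ≡ 36
36^2 ≡ 18
36^5 ≡ 20
36^7 ≡ 5
36^10 ≡ 45
36^14 ≡ 25
36^35 ≡ 1
Therefore the multiplicative order of 36 modulo 71 is 35.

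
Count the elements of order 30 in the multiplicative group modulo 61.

φ(61) = 61 − 1 = 60 = 2^2 · 3 · 5.
Since (Z/61Z)^× is cyclic of order 60, the number of elements of order d is φ(d) when d | 60 and 0 otherwise.
30 = 2 · 3 · 5 divides 60, and φ(30) = 8.

8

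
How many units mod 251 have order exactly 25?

20

φ(251) = 251 − 1 = 250 = 2 · 5^3.
In a cyclic group of order 250, there are φ(d) elements of order d for each divisor d of 250, and zero for non-divisors.
25 = 5^2 divides 250, and φ(25) = 20.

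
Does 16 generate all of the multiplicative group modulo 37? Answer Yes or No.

φ(37) = 37 − 1 = 36 = 2^2 · 3^2.
It suffices to check that the order of 16 is not a proper divisor of 36: compute 16^(36/q) for q ∈ {2, 3}.
16^18 ≡ 1 (mod 37)  [q = 2: ≡ 1 ✗]
16^12 ≡ 26 (mod 37)  [q = 3: ≢ 1 ✓]
The check at q = 2 fails, so 16 generates a proper subgroup.

No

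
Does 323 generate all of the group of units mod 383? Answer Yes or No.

No

φ(383) = 383 − 1 = 382 = 2 · 191.
It suffices to check that the order of 323 is not a proper divisor of 382: compute 323^(382/q) for q ∈ {2, 191}.
323^191 ≡ 1 (mod 383)  [q = 2: ≡ 1 ✗]
323^2 ≡ 153 (mod 383)  [q = 191: ≢ 1 ✓]
The check at q = 2 fails, so 323 generates a proper subgroup.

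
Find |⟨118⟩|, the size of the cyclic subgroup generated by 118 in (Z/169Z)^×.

13

The order of 118 must divide φ(169) = φ(13^2) = 13·(13−1) = 156 = 2^2 · 3 · 13.
Divisors of 156: 1, 2, 3, 4, 6, 12, 13, 26, 39, 52, 78, 156.
Evaluate successive powers at the divisors of 156:
118^1 ≡ 118 (mod 169)
118^2 ≡ 66 (mod 169)
118^3 ≡ 14 (mod 169)
118^4 ≡ 131 (mod 169)
118^6 ≡ 27 (mod 169)
118^12 ≡ 53 (mod 169)
118^13 ≡ 1 (mod 169) ✓
Hence ord(118) = 13.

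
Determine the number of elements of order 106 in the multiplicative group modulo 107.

φ(107) = 107 − 1 = 106 = 2 · 53.
In a cyclic group of order 106, there are φ(d) elements of order d for each divisor d of 106, and zero for non-divisors.
106 = 2 · 53 divides 106, and φ(106) = 52.

52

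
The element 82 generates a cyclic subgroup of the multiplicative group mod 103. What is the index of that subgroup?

2

The order of 82 must divide φ(103) = 103 − 1 = 102 = 2 · 3 · 17.
Divisors of 102: 1, 2, 3, 6, 17, 34, 51, 102.
Compute 82^d (mod 103) for the divisors d until we hit 1:
82^1 ≡ 82 (mod 103)
82^2 ≡ 29 (mod 103)
82^3 ≡ 9 (mod 103)
82^6 ≡ 81 (mod 103)
82^17 ≡ 46 (mod 103)
82^34 ≡ 56 (mod 103)
82^51 ≡ 1 (mod 103) ✓
So ord_103(82) = 51, hence |⟨82⟩| = 51.
The index is φ(103) / ord(82) = 102 / 51 = 2.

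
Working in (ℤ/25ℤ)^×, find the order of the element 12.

The order of 12 must divide φ(25) = φ(5^2) = 5·(5−1) = 20 = 2^2 · 5.
Divisors of 20: 1, 2, 4, 5, 10, 20.
Evaluate successive powers at the divisors of 20:
12^1 ≡ 12 (mod 25)
12^2 ≡ 19 (mod 25)
12^4 ≡ 11 (mod 25)
12^5 ≡ 7 (mod 25)
12^10 ≡ 24 (mod 25)
12^20 ≡ 1 (mod 25) ✓
Therefore the multiplicative order of 12 modulo 25 is 20.

20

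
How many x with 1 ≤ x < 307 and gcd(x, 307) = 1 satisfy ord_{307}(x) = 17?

16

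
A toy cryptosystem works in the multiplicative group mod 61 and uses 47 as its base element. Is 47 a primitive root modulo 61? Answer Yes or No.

No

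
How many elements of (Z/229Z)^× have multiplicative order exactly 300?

φ(229) = 229 − 1 = 228 = 2^2 · 3 · 19.
Since (Z/229Z)^× is cyclic of order 228, the number of elements of order d is φ(d) when d | 228 and 0 otherwise.
300 does not divide 228, so no element of (Z/229Z)^× has order 300.

0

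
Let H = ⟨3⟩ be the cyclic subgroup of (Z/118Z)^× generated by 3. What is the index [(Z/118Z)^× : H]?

Since 3 ∈ (Z/118Z)^×, its order divides φ(118) = φ(2)·φ(59) = 1·58 = 58 = 2 · 29.
Divisors of 58: 1, 2, 29, 58.
Check 3^d mod 118 for each divisor in increasing order:
3^1 ≡ 3
3^2 ≡ 9
3^29 ≡ 1
The order of 3 is 29, so the subgroup it generates has 29 elements.
Index = |(Z/118Z)^×| / |⟨3⟩| = 58 / 29 = 2.

2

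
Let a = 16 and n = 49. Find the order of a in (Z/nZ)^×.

The order of 16 must divide φ(49) = φ(7^2) = 7·(7−1) = 42 = 2 · 3 · 7.
Divisors of 42: 1, 2, 3, 6, 7, 14, 21, 42.
Compute 16^d (mod 49) for the divisors d until we hit 1:
16^1 ≡ 16
16^2 ≡ 11
16^3 ≡ 29
16^6 ≡ 8
16^7 ≡ 30
16^14 ≡ 18
16^21 ≡ 1
Therefore the multiplicative order of 16 modulo 49 is 21.

21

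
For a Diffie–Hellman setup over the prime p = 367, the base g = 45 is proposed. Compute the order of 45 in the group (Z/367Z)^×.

122

By Lagrange's theorem, ord_367(45) divides φ(367) = 367 − 1 = 366 = 2 · 3 · 61.
Divisors of 366: 1, 2, 3, 6, 61, 122, 183, 366.
Evaluate successive powers at the divisors of 366:
45^1 ≡ 45 (mod 367)
45^2 ≡ 190 (mod 367)
45^3 ≡ 109 (mod 367)
45^6 ≡ 137 (mod 367)
45^61 ≡ 366 (mod 367)
45^122 ≡ 1 (mod 367) ✓
Hence ord(45) = 122.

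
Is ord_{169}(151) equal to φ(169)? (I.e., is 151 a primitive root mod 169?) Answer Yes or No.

No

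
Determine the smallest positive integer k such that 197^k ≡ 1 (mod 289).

Since 197 ∈ (Z/289Z)^×, its order divides φ(289) = φ(17^2) = 17·(17−1) = 272 = 2^4 · 17.
Divisors of 272: 1, 2, 4, 8, 16, 17, 34, 68, 136, 272.
Check 197^d mod 289 for each divisor in increasing order:
197^1 ≡ 197
197^2 ≡ 83
197^4 ≡ 242
197^8 ≡ 186
197^16 ≡ 205
197^17 ≡ 214
197^34 ≡ 134
197^68 ≡ 38
197^136 ≡ 288
197^272 ≡ 1
So ord_289(197) = 272.

272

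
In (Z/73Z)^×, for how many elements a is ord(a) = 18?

6

φ(73) = 73 − 1 = 72 = 2^3 · 3^2.
In a cyclic group of order 72, there are φ(d) elements of order d for each divisor d of 72, and zero for non-divisors.
18 = 2 · 3^2 divides 72, and φ(18) = 6.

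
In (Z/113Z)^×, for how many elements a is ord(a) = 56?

24

φ(113) = 113 − 1 = 112 = 2^4 · 7.
Since (Z/113Z)^× is cyclic of order 112, the number of elements of order d is φ(d) when d | 112 and 0 otherwise.
56 = 2^3 · 7 divides 112, and φ(56) = 24.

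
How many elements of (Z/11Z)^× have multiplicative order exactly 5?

4

φ(11) = 11 − 1 = 10 = 2 · 5.
In a cyclic group of order 10, there are φ(d) elements of order d for each divisor d of 10, and zero for non-divisors.
5 | 10, and φ(5) = 5 − 1 = 4.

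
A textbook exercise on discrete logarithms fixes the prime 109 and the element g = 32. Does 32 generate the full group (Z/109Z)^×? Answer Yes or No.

No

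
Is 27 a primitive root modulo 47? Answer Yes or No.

φ(47) = 47 − 1 = 46 = 2 · 23.
Test 27^(46/q) mod 47 for each prime factor q of 46:
27^23 ≡ 1 (mod 47)  [q = 2: ≡ 1 ✗]
27^2 ≡ 24 (mod 47)  [q = 23: ≢ 1 ✓]
27^23 ≡ 1 shows ord(27) | 23, strictly less than φ(47); not a primitive root.

No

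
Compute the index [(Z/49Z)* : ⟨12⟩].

1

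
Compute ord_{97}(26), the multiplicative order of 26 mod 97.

96

By Lagrange's theorem, ord_97(26) divides φ(97) = 97 − 1 = 96 = 2^5 · 3.
Divisors of 96: 1, 2, 3, 4, 6, 8, 12, 16, 24, 32, 48, 96.
Evaluate successive powers at the divisors of 96:
26^1 ≡ 26
26^2 ≡ 94
26^3 ≡ 19
26^4 ≡ 9
26^6 ≡ 70
26^8 ≡ 81
26^12 ≡ 50
26^16 ≡ 62
26^24 ≡ 75
26^32 ≡ 61
26^48 ≡ 96
26^96 ≡ 1
So ord_97(26) = 96.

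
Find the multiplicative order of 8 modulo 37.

12

By Lagrange's theorem, ord_37(8) divides φ(37) = 37 − 1 = 36 = 2^2 · 3^2.
Divisors of 36: 1, 2, 3, 4, 6, 9, 12, 18, 36.
Compute 8^d (mod 37) for the divisors d until we hit 1:
8^1 ≡ 8
8^2 ≡ 27
8^3 ≡ 31
8^4 ≡ 26
8^6 ≡ 36
8^9 ≡ 6
8^12 ≡ 1
So ord_37(8) = 12.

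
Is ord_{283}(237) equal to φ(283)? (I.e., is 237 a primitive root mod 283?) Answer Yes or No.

φ(283) = 283 − 1 = 282 = 2 · 3 · 47.
Test 237^(282/q) mod 283 for each prime factor q of 282:
237^141 ≡ 1 (mod 283)  [q = 2: ≡ 1 ✗]
237^94 ≡ 238 (mod 283)  [q = 3: ≢ 1 ✓]
237^6 ≡ 256 (mod 283)  [q = 47: ≢ 1 ✓]
Since 237^141 ≡ 1, the order of 237 divides 141 < 282, so 237 is not a primitive root.

No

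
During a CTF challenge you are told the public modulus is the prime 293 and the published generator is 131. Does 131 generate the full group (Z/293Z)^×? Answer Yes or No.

φ(293) = 293 − 1 = 292 = 2^2 · 73.
It suffices to check that the order of 131 is not a proper divisor of 292: compute 131^(292/q) for q ∈ {2, 73}.
131^146 ≡ 292 (mod 293)  [q = 2: ≢ 1 ✓]
131^4 ≡ 54 (mod 293)  [q = 73: ≢ 1 ✓]
None equal 1, so ord_293(131) = 292: 131 is a primitive root.

Yes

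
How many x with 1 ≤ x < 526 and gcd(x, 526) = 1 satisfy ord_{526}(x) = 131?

φ(526) = φ(2)·φ(263) = 1·262 = 262 = 2 · 131.
Since (Z/526Z)^× is cyclic of order 262, the number of elements of order d is φ(d) when d | 262 and 0 otherwise.
131 | 262, and φ(131) = 131 − 1 = 130.

130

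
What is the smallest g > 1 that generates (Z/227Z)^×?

φ(227) = 227 − 1 = 226 = 2 · 113.
g is a primitive root iff g^(226/q) ≢ 1 (mod 227) for each prime q ∈ {2, 113}.
g = 2: 2^113 ≡ 226; 2^2 ≡ 4 — none is 1, so 2 is a primitive root.
The smallest primitive root modulo 227 is 2.

2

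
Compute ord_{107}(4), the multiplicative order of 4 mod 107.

53

The order of 4 must divide φ(107) = 107 − 1 = 106 = 2 · 53.
Divisors of 106: 1, 2, 53, 106.
Test each divisor d:
4^1 ≡ 4
4^2 ≡ 16
4^53 ≡ 1
So ord_107(4) = 53.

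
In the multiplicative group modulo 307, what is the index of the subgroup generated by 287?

34

The order of 287 must divide φ(307) = 307 − 1 = 306 = 2 · 3^2 · 17.
Divisors of 306: 1, 2, 3, 6, 9, 17, 18, 34, 51, 102, 153, 306.
Compute 287^d (mod 307) for the divisors d until we hit 1:
287^1 ≡ 287 (mod 307)
287^2 ≡ 93 (mod 307)
287^3 ≡ 289 (mod 307)
287^6 ≡ 17 (mod 307)
287^9 ≡ 1 (mod 307) ✓
The order of 287 is 9, so the subgroup it generates has 9 elements.
The index is φ(307) / ord(287) = 306 / 9 = 34.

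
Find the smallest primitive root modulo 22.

7

φ(22) = φ(2)·φ(11) = 1·10 = 10 = 2 · 5.
Test candidates g = 2, 3, … against the prime factors q ∈ {2, 5} of φ(22): g is a generator iff g^(10/q) ≢ 1 for every such q.
g = 2: gcd(2, 22) = 2 > 1, not a unit — skip.
g = 3: 3^5 ≡ 1 — hits 1, so not a primitive root.
g = 4: gcd(4, 22) = 2 > 1, not a unit — skip.
g = 5: 5^5 ≡ 1 — hits 1, so not a primitive root.
g = 6: gcd(6, 22) = 2 > 1, not a unit — skip.
g = 7: 7^5 ≡ 21; 7^2 ≡ 5 — none is 1, so 7 is a primitive root.
The smallest primitive root modulo 22 is 7.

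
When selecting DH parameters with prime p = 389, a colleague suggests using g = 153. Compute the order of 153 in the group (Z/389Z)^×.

194

The order of 153 must divide φ(389) = 389 − 1 = 388 = 2^2 · 97.
Divisors of 388: 1, 2, 4, 97, 194, 388.
Evaluate successive powers at the divisors of 388:
153^1 ≡ 153
153^2 ≡ 69
153^4 ≡ 93
153^97 ≡ 388
153^194 ≡ 1
So ord_389(153) = 194.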